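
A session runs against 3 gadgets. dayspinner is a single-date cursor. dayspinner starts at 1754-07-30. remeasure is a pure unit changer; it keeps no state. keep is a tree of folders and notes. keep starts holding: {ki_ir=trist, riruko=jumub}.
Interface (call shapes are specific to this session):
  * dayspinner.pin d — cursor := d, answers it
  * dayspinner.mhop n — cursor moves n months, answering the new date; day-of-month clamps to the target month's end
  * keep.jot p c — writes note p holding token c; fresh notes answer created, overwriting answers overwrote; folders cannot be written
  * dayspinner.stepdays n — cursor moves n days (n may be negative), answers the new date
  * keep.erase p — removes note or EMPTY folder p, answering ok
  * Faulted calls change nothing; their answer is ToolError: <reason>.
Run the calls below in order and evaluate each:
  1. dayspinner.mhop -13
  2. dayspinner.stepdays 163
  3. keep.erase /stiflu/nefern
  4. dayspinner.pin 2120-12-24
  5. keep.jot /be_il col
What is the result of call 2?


~$ dayspinner.mhop n=-13
= 1753-06-30
~$ dayspinner.stepdays n=163
= 1753-12-10
~$ keep.erase p=/stiflu/nefern
= ToolError: not found
~$ dayspinner.pin d=2120-12-24
= 2120-12-24
~$ keep.jot p=/be_il c=col
= created

Answer: 1753-12-10


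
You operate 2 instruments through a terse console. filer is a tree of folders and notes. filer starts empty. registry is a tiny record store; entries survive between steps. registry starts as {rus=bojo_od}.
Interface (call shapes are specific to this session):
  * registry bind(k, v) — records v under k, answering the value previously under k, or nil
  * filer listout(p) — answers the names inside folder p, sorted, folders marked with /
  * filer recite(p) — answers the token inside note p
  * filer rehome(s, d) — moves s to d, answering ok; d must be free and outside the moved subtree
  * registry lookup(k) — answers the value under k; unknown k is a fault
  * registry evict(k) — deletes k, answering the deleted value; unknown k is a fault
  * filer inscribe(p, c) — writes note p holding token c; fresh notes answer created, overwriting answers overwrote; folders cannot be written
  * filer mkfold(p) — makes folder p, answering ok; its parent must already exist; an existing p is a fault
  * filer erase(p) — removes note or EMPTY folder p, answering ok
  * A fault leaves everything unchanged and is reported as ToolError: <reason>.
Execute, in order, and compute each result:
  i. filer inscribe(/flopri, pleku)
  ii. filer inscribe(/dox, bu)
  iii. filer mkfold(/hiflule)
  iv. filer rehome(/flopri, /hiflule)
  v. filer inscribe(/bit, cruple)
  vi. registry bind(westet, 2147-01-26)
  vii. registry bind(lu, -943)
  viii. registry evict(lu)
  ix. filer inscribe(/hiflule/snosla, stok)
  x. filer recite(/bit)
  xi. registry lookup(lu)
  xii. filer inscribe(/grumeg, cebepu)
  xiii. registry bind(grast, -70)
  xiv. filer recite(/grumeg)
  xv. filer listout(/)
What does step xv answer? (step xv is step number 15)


Answer: [bit, dox, flopri, grumeg, hiflule/]

Derivation:
$ filer inscribe p='/flopri' c='pleku'
:: created
$ filer inscribe p='/dox' c='bu'
:: created
$ filer mkfold p='/hiflule'
:: ok
$ filer rehome s='/flopri' d='/hiflule'
:: ToolError: exists
$ filer inscribe p='/bit' c='cruple'
:: created
$ registry bind k='westet' v='2147-01-26'
:: nil
$ registry bind k='lu' v='-943'
:: nil
$ registry evict k='lu'
:: -943
$ filer inscribe p='/hiflule/snosla' c='stok'
:: created
$ filer recite p='/bit'
:: cruple
$ registry lookup k='lu'
:: ToolError: no such key lu
$ filer inscribe p='/grumeg' c='cebepu'
:: created
$ registry bind k='grast' v='-70'
:: nil
$ filer recite p='/grumeg'
:: cebepu
$ filer listout p='/'
:: [bit, dox, flopri, grumeg, hiflule/]


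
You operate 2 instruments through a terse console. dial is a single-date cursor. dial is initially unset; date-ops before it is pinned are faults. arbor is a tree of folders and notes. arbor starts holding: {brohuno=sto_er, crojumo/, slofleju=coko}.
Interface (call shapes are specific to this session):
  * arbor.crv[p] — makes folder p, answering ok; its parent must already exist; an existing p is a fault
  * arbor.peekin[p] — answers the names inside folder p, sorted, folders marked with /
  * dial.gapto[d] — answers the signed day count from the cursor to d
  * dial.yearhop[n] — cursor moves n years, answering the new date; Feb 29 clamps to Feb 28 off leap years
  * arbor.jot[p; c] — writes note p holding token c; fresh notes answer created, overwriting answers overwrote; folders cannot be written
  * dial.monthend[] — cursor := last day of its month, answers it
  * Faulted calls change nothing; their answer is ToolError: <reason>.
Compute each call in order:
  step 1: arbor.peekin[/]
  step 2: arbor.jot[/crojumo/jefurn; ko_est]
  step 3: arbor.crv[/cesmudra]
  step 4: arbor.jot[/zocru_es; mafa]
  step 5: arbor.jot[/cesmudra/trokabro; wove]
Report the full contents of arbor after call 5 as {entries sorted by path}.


[in] peekin p: /
[out] [brohuno, crojumo/, slofleju]
[in] jot p: /crojumo/jefurn c: ko_est
[out] created
[in] crv p: /cesmudra
[out] ok
[in] jot p: /zocru_es c: mafa
[out] created
[in] jot p: /cesmudra/trokabro c: wove
[out] created

Answer: {brohuno=sto_er, cesmudra/, cesmudra/trokabro=wove, crojumo/, crojumo/jefurn=ko_est, slofleju=coko, zocru_es=mafa}


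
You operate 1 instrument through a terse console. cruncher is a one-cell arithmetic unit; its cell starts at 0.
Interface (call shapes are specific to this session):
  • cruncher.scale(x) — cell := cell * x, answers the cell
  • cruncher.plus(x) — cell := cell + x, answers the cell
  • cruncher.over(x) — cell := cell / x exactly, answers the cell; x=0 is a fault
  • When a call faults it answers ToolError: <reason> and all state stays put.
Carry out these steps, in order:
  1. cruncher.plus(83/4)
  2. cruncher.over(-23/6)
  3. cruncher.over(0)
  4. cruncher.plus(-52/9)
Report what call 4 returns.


==> cruncher.plus(x→83/4)
<== 83/4
==> cruncher.over(x→-23/6)
<== -249/46
==> cruncher.over(x→0)
<== ToolError: division by zero
==> cruncher.plus(x→-52/9)
<== -4633/414

Answer: -4633/414


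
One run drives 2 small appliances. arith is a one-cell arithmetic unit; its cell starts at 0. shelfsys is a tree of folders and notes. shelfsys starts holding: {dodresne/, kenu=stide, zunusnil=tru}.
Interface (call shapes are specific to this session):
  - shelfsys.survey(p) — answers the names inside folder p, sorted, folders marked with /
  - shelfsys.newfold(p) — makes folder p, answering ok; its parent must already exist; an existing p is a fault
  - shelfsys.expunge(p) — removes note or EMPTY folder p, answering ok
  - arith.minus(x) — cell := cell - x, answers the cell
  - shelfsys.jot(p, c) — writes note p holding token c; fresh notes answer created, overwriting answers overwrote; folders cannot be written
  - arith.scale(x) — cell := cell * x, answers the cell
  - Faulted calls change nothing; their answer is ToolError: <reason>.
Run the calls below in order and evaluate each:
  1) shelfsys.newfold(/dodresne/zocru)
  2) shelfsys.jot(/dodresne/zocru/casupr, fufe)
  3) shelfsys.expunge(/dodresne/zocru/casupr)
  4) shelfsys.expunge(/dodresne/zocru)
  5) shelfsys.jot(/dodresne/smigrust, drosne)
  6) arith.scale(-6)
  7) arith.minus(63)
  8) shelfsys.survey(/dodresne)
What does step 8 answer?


Answer: [smigrust]

Derivation:
→ shelfsys.newfold(p='/dodresne/zocru')
← ok
→ shelfsys.jot(p='/dodresne/zocru/casupr', c='fufe')
← created
→ shelfsys.expunge(p='/dodresne/zocru/casupr')
← ok
→ shelfsys.expunge(p='/dodresne/zocru')
← ok
→ shelfsys.jot(p='/dodresne/smigrust', c='drosne')
← created
→ arith.scale(x='-6')
← 0
→ arith.minus(x='63')
← -63
→ shelfsys.survey(p='/dodresne')
← [smigrust]


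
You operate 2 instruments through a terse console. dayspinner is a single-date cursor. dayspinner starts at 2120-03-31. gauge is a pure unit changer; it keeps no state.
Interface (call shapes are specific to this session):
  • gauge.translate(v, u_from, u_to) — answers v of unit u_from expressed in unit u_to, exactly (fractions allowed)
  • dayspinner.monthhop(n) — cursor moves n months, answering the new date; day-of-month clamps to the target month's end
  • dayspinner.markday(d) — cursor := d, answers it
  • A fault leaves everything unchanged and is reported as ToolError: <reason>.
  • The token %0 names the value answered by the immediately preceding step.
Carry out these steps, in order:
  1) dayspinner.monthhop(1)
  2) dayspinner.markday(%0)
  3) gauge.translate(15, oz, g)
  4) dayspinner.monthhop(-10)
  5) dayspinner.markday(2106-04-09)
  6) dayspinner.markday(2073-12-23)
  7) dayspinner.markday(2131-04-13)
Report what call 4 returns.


Answer: 2119-06-30

Derivation:
// dayspinner.monthhop(n='1') : 2120-04-30
// dayspinner.markday(d='%0') : 2120-04-30
// gauge.translate(v='15', u_from='oz', u_to='g') : 136077711/320000
// dayspinner.monthhop(n='-10') : 2119-06-30
// dayspinner.markday(d='2106-04-09') : 2106-04-09
// dayspinner.markday(d='2073-12-23') : 2073-12-23
// dayspinner.markday(d='2131-04-13') : 2131-04-13


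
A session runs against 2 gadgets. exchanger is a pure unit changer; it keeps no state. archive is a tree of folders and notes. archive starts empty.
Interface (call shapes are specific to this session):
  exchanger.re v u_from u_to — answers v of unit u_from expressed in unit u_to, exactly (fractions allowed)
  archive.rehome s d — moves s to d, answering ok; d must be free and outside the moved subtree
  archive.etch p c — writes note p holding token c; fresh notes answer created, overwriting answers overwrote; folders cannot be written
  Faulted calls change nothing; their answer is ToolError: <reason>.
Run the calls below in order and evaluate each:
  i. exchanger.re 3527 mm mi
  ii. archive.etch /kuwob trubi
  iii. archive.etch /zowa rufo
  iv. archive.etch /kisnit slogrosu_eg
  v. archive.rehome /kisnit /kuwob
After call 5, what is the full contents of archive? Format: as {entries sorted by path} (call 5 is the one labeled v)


Answer: {kisnit=slogrosu_eg, kuwob=trubi, zowa=rufo}

Derivation:
I invoke exchanger.re using v→3527, u_from→mm, u_to→mi: 3527/1609344.
Now I run archive.etch using p→/kuwob, c→trubi: created.
Then archive.etch using p→/zowa, c→rufo, → created.
Calling archive.etch using p→/kisnit, c→slogrosu_eg, and observe created.
Next I call archive.rehome using s→/kisnit, d→/kuwob, — result: ToolError: exists.


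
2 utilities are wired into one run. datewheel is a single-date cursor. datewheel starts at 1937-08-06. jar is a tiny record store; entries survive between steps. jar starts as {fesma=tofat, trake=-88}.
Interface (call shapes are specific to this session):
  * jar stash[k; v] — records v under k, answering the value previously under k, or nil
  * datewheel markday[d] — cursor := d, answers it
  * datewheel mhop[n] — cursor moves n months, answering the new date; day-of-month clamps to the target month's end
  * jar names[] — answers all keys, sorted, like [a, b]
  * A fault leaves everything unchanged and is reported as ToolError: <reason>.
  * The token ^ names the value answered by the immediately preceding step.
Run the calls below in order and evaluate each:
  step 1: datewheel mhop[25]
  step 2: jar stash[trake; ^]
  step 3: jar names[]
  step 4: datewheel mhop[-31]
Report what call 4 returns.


% datewheel mhop n: 25
  1939-09-06
% jar stash k: trake v: ^
  -88
% jar names
  [fesma, trake]
% datewheel mhop n: -31
  1937-02-06

Answer: 1937-02-06


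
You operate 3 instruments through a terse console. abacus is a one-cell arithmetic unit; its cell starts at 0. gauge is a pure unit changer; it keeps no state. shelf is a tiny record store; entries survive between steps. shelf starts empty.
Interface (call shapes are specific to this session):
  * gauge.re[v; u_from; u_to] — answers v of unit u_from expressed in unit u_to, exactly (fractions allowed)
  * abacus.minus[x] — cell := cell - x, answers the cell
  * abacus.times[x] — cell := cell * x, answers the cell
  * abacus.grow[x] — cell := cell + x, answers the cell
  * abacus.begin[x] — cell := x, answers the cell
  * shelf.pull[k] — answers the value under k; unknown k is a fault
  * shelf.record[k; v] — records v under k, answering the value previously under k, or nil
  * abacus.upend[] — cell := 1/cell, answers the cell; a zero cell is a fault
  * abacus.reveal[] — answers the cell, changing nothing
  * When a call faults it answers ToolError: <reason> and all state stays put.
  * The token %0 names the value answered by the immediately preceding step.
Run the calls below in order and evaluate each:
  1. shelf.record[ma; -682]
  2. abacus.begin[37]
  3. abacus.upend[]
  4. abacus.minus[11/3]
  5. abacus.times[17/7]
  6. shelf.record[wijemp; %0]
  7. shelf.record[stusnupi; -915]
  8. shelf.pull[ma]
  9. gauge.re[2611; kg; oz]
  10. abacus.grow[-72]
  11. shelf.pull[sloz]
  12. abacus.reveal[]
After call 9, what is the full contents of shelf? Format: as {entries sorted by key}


% shelf.record k='ma' v='-682'
[out] nil
% abacus.begin x='37'
[out] 37
% abacus.upend
[out] 1/37
% abacus.minus x='11/3'
[out] -404/111
% abacus.times x='17/7'
[out] -6868/777
% shelf.record k='wijemp' v='%0'
[out] nil
% shelf.record k='stusnupi' v='-915'
[out] nil
% shelf.pull k='ma'
[out] -682
% gauge.re v='2611' u_from='kg' u_to='oz'
[out] 596800000000/6479891
% abacus.grow x='-72'
[out] -62812/777
% shelf.pull k='sloz'
[out] ToolError: no such key sloz
% abacus.reveal
[out] -62812/777

Answer: {ma=-682, stusnupi=-915, wijemp=-6868/777}


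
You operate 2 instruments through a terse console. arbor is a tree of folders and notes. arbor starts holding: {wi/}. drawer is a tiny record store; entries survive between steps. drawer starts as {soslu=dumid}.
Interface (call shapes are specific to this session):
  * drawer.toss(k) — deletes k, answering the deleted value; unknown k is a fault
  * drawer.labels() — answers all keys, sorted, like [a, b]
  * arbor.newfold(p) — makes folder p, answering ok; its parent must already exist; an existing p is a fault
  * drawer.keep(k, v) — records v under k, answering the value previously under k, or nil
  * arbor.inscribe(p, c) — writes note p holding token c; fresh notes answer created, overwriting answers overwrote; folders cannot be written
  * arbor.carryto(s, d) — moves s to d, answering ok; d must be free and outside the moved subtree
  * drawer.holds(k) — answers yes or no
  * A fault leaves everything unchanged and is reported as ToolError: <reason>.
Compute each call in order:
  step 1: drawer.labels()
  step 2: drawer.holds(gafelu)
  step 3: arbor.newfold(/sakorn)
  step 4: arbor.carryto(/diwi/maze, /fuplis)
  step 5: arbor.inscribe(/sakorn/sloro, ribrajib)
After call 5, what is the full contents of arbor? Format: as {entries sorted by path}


-> drawer.labels()
<- [soslu]
-> drawer.holds(gafelu)
<- no
-> arbor.newfold(/sakorn)
<- ok
-> arbor.carryto(/diwi/maze, /fuplis)
<- ToolError: not found
-> arbor.inscribe(/sakorn/sloro, ribrajib)
<- created

Answer: {sakorn/, sakorn/sloro=ribrajib, wi/}


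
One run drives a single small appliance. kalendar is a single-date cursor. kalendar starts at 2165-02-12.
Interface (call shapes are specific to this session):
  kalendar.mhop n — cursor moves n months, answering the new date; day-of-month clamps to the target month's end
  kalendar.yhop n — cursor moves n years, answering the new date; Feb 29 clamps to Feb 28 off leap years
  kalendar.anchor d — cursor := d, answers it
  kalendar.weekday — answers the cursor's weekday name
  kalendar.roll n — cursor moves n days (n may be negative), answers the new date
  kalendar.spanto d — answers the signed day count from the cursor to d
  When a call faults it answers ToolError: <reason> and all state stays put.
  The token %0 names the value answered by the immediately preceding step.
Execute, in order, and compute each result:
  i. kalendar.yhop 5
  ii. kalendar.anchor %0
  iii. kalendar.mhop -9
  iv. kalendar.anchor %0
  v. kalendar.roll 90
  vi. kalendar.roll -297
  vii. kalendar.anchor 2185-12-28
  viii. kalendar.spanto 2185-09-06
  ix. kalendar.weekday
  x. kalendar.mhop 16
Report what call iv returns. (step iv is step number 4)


$ kalendar.yhop n=5
= 2170-02-12
$ kalendar.anchor d=%0
= 2170-02-12
$ kalendar.mhop n=-9
= 2169-05-12
$ kalendar.anchor d=%0
= 2169-05-12
$ kalendar.roll n=90
= 2169-08-10
$ kalendar.roll n=-297
= 2168-10-17
$ kalendar.anchor d=2185-12-28
= 2185-12-28
$ kalendar.spanto d=2185-09-06
= -113
$ kalendar.weekday
= Wednesday
$ kalendar.mhop n=16
= 2187-04-28

Answer: 2169-05-12


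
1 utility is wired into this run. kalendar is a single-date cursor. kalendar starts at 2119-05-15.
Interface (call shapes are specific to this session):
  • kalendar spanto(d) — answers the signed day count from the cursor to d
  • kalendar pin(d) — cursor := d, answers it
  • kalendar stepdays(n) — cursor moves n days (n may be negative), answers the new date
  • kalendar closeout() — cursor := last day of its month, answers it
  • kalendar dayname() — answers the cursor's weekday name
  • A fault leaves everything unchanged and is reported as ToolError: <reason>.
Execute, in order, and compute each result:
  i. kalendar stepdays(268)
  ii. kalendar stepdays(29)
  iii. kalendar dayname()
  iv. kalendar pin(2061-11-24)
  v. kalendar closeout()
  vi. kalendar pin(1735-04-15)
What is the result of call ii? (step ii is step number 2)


Now I run kalendar stepdays using n=268, and see 2120-02-07.
Using kalendar stepdays using n=29, giving 2120-03-07.
I invoke kalendar dayname, and see Thursday.
I run kalendar pin using d=2061-11-24, and see 2061-11-24.
Now I run kalendar closeout, and observe 2061-11-30.
I call kalendar pin using d=1735-04-15, giving 1735-04-15.

Answer: 2120-03-07


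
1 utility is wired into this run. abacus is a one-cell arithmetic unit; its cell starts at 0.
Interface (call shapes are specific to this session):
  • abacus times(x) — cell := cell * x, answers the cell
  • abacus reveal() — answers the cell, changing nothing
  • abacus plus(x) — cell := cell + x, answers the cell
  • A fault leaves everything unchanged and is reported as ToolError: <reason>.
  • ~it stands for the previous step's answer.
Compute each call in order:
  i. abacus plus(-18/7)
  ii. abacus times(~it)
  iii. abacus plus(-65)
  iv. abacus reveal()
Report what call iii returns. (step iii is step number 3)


Do: abacus plus[x='-18/7']
See: -18/7
Do: abacus times[x='~it']
See: 324/49
Do: abacus plus[x='-65']
See: -2861/49
Do: abacus reveal[]
See: -2861/49

Answer: -2861/49


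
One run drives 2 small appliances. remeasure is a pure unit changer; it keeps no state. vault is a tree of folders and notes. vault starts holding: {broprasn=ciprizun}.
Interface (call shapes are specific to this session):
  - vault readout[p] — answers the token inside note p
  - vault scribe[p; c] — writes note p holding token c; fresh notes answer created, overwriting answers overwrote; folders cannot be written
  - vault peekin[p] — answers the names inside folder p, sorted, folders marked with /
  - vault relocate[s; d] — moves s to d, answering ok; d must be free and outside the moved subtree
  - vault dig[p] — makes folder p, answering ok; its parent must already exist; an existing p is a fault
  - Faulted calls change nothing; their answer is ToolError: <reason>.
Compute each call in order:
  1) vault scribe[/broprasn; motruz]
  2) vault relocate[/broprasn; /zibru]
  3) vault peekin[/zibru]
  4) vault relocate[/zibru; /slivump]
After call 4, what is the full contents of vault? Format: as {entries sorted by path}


Answer: {slivump=motruz}

Derivation:
% 1. vault scribe(p: /broprasn, c: motruz) : overwrote
% 2. vault relocate(s: /broprasn, d: /zibru) : ok
% 3. vault peekin(p: /zibru) : ToolError: not a directory
% 4. vault relocate(s: /zibru, d: /slivump) : ok


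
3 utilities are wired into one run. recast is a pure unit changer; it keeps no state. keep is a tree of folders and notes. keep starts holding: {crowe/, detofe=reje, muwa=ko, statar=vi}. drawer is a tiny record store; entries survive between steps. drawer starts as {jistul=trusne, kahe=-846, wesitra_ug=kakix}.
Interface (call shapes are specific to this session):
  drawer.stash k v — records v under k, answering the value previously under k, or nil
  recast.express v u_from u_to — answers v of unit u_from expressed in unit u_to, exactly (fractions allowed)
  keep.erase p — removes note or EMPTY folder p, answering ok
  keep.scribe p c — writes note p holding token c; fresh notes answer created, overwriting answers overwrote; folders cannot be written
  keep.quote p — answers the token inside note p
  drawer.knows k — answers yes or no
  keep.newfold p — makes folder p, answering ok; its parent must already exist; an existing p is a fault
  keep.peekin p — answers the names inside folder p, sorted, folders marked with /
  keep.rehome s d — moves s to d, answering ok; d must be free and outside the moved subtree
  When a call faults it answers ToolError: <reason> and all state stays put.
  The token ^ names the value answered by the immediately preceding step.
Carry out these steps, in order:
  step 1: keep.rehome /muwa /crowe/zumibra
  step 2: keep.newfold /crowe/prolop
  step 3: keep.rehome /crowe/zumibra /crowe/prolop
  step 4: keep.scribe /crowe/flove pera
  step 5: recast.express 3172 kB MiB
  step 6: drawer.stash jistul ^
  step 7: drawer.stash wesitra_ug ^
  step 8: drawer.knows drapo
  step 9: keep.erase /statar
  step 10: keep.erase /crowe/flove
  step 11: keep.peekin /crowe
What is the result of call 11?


Act: keep.rehome[s: /muwa; d: /crowe/zumibra]
Obs: ok
Act: keep.newfold[p: /crowe/prolop]
Obs: ok
Act: keep.rehome[s: /crowe/zumibra; d: /crowe/prolop]
Obs: ToolError: exists
Act: keep.scribe[p: /crowe/flove; c: pera]
Obs: created
Act: recast.express[v: 3172; u_from: kB; u_to: MiB]
Obs: 99125/32768
Act: drawer.stash[k: jistul; v: ^]
Obs: trusne
Act: drawer.stash[k: wesitra_ug; v: ^]
Obs: kakix
Act: drawer.knows[k: drapo]
Obs: no
Act: keep.erase[p: /statar]
Obs: ok
Act: keep.erase[p: /crowe/flove]
Obs: ok
Act: keep.peekin[p: /crowe]
Obs: [prolop/, zumibra]

Answer: [prolop/, zumibra]


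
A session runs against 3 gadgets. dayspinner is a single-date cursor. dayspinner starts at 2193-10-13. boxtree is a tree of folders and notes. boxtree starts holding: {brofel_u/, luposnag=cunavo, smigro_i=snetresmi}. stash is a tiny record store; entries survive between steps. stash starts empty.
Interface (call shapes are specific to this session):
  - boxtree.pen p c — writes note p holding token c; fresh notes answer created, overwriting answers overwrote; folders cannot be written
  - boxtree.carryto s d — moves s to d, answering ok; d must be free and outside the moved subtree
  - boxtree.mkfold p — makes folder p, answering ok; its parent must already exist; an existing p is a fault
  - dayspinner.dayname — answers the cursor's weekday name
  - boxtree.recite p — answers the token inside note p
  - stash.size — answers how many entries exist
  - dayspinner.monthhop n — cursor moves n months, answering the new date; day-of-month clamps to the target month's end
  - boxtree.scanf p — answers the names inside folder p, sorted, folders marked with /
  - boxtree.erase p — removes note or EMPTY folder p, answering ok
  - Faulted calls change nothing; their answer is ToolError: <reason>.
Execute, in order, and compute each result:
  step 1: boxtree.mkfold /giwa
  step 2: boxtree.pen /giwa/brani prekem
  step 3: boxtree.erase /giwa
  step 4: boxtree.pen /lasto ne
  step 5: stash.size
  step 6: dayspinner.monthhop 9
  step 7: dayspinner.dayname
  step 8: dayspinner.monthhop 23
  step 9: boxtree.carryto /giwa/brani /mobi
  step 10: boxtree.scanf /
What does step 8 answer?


Act: mkfold[p='/giwa']
Obs: ok
Act: pen[p='/giwa/brani'; c='prekem']
Obs: created
Act: erase[p='/giwa']
Obs: ToolError: not empty
Act: pen[p='/lasto'; c='ne']
Obs: created
Act: size[]
Obs: 0
Act: monthhop[n='9']
Obs: 2194-07-13
Act: dayname[]
Obs: Sunday
Act: monthhop[n='23']
Obs: 2196-06-13
Act: carryto[s='/giwa/brani'; d='/mobi']
Obs: ok
Act: scanf[p='/']
Obs: [brofel_u/, giwa/, lasto, luposnag, mobi, smigro_i]

Answer: 2196-06-13


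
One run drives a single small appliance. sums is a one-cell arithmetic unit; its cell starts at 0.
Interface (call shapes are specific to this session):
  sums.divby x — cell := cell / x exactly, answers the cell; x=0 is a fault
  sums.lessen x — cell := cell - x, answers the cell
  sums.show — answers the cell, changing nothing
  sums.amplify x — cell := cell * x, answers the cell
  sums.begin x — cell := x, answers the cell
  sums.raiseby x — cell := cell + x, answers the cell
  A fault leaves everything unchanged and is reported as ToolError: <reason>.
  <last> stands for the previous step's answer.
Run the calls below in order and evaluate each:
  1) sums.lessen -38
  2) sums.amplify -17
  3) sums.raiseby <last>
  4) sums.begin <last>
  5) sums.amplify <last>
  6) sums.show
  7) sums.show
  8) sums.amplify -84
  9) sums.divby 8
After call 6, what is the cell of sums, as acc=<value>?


>> sums.lessen(x='-38')
<< 38
>> sums.amplify(x='-17')
<< -646
>> sums.raiseby(x='<last>')
<< -1292
>> sums.begin(x='<last>')
<< -1292
>> sums.amplify(x='<last>')
<< 1669264
>> sums.show()
<< 1669264
>> sums.show()
<< 1669264
>> sums.amplify(x='-84')
<< -140218176
>> sums.divby(x='8')
<< -17527272

Answer: acc=1669264


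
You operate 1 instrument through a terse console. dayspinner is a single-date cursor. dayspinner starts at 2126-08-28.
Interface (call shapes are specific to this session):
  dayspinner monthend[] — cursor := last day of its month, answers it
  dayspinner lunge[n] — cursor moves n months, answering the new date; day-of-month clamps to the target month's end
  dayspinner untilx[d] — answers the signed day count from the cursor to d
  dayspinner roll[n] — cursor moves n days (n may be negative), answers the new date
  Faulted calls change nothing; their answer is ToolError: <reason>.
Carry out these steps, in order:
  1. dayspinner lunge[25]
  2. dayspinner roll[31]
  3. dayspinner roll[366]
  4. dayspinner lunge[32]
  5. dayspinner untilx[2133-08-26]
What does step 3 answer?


Answer: 2129-10-30

Derivation:
Now I run dayspinner lunge passing n=25: 2128-09-28.
I use dayspinner roll passing n=31, — result: 2128-10-29.
I try dayspinner roll passing n=366, yielding 2129-10-30.
Invoking dayspinner lunge passing n=32: 2132-06-30.
Now I run dayspinner untilx passing d=2133-08-26, → 422.


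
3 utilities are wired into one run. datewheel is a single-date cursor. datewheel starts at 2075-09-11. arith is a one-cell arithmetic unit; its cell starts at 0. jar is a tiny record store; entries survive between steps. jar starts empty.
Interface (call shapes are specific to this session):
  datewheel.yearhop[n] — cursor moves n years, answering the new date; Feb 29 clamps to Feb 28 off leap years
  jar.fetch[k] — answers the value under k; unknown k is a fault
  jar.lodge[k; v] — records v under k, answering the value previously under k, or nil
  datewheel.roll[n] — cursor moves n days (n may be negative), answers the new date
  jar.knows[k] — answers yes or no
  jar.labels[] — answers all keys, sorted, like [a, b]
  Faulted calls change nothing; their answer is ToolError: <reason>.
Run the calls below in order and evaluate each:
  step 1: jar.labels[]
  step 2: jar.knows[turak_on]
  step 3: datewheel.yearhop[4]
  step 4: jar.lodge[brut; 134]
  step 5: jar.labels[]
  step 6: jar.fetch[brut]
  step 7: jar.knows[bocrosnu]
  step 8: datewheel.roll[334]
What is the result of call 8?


Answer: 2080-08-10

Derivation:
# 1. jar.labels() => []
# 2. jar.knows(k: turak_on) => no
# 3. datewheel.yearhop(n: 4) => 2079-09-11
# 4. jar.lodge(k: brut, v: 134) => nil
# 5. jar.labels() => [brut]
# 6. jar.fetch(k: brut) => 134
# 7. jar.knows(k: bocrosnu) => no
# 8. datewheel.roll(n: 334) => 2080-08-10


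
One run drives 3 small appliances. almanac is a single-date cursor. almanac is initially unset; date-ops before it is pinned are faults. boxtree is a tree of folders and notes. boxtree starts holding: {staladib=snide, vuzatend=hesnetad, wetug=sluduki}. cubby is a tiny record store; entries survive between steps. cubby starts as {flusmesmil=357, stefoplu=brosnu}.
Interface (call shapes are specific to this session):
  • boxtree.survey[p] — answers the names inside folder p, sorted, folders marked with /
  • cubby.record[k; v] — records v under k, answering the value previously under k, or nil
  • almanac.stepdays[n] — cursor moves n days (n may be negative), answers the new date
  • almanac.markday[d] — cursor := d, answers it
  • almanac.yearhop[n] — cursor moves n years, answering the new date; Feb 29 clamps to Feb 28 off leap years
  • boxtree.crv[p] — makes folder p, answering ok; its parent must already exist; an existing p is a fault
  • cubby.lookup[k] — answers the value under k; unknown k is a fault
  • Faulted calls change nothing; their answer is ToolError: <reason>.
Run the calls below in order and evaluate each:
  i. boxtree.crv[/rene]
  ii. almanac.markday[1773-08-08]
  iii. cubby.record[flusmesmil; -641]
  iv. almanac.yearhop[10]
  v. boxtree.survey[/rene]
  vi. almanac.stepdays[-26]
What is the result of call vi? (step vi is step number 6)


Next I call boxtree.crv with p=/rene, yielding ok.
I invoke almanac.markday with d=1773-08-08, — result: 1773-08-08.
I run cubby.record with k=flusmesmil, v=-641, → 357.
I try almanac.yearhop with n=10: 1783-08-08.
I use boxtree.survey with p=/rene, giving [].
Now I run almanac.stepdays with n=-26, and get 1783-07-13.

Answer: 1783-07-13


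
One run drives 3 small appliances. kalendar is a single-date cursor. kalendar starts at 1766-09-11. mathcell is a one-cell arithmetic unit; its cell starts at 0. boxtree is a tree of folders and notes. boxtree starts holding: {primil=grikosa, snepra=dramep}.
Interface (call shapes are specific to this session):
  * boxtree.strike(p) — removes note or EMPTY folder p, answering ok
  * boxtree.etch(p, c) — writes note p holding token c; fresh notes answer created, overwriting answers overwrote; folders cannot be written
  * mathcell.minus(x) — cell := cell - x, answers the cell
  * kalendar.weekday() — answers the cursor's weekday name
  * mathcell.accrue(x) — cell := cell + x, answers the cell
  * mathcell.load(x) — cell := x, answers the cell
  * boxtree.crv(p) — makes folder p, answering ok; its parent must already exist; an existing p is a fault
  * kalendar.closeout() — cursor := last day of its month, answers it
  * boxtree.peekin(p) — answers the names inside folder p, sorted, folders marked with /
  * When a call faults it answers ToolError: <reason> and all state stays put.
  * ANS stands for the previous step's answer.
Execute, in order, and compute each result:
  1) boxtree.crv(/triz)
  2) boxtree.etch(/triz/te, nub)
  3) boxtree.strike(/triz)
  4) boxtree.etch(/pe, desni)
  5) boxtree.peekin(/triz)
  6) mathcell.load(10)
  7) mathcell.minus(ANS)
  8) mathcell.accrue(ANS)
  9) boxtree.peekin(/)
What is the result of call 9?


Answer: [pe, primil, snepra, triz/]

Derivation:
> crv p=/triz
= ok
> etch p=/triz/te c=nub
= created
> strike p=/triz
= ToolError: not empty
> etch p=/pe c=desni
= created
> peekin p=/triz
= [te]
> load x=10
= 10
> minus x=ANS
= 0
> accrue x=ANS
= 0
> peekin p=/
= [pe, primil, snepra, triz/]


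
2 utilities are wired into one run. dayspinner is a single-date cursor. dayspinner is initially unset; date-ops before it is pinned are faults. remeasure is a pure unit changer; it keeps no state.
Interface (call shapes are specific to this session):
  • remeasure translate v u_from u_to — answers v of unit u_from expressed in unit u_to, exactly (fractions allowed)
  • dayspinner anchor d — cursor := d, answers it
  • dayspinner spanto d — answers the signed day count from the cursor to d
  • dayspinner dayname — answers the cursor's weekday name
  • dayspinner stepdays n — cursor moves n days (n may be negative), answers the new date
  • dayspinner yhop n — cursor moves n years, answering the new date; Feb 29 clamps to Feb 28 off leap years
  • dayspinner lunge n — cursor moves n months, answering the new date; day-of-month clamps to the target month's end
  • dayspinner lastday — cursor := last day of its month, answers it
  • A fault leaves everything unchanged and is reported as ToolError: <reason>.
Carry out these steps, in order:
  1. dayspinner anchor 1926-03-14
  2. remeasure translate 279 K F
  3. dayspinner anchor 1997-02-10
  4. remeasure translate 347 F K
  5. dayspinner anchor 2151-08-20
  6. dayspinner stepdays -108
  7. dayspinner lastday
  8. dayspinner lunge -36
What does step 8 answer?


Answer: 2148-05-31

Derivation:
I use dayspinner anchor with d=1926-03-14, yielding 1926-03-14.
I run remeasure translate with v=279, u_from=K, u_to=F, and see 4253/100.
I run dayspinner anchor with d=1997-02-10: 1997-02-10.
Invoking remeasure translate with v=347, u_from=F, u_to=K, and get 8963/20.
Next I call dayspinner anchor with d=2151-08-20, → 2151-08-20.
Invoking dayspinner stepdays with n=-108, and get 2151-05-04.
I call dayspinner lastday(), and observe 2151-05-31.
I try dayspinner lunge with n=-36: 2148-05-31.


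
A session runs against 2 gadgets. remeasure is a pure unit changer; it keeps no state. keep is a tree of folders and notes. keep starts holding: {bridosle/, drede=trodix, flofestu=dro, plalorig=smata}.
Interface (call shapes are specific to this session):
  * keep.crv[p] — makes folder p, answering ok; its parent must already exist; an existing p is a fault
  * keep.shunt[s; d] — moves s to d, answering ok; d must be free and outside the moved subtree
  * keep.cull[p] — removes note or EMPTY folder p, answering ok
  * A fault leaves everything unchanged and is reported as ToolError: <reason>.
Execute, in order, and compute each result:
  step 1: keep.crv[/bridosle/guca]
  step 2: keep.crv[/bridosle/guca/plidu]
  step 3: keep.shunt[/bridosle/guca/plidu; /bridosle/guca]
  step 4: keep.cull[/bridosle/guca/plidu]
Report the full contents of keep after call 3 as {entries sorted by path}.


Step: crv[p: /bridosle/guca]
Result: ok
Step: crv[p: /bridosle/guca/plidu]
Result: ok
Step: shunt[s: /bridosle/guca/plidu; d: /bridosle/guca]
Result: ToolError: exists
Step: cull[p: /bridosle/guca/plidu]
Result: ok

Answer: {bridosle/, bridosle/guca/, bridosle/guca/plidu/, drede=trodix, flofestu=dro, plalorig=smata}


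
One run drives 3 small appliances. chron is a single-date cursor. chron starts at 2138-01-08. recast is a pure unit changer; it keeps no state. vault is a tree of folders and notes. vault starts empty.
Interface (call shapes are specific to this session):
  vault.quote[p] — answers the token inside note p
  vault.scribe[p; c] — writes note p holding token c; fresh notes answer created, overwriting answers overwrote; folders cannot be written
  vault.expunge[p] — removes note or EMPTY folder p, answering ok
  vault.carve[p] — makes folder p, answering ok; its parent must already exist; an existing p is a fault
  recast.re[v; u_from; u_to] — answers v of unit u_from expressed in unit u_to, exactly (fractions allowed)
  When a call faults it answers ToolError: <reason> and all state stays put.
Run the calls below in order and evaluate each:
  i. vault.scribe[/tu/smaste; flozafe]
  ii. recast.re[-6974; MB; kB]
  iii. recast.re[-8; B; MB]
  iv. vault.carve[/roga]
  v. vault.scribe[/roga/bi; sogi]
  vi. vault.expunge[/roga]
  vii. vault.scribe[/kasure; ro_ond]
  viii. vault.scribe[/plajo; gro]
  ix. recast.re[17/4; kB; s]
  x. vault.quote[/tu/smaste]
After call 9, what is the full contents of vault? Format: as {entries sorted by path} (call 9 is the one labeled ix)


-- vault.scribe(p='/tu/smaste', c='flozafe') -> ToolError: no parent
-- recast.re(v='-6974', u_from='MB', u_to='kB') -> -6974000
-- recast.re(v='-8', u_from='B', u_to='MB') -> -1/125000
-- vault.carve(p='/roga') -> ok
-- vault.scribe(p='/roga/bi', c='sogi') -> created
-- vault.expunge(p='/roga') -> ToolError: not empty
-- vault.scribe(p='/kasure', c='ro_ond') -> created
-- vault.scribe(p='/plajo', c='gro') -> created
-- recast.re(v='17/4', u_from='kB', u_to='s') -> ToolError: incompatible units
-- vault.quote(p='/tu/smaste') -> ToolError: not found

Answer: {kasure=ro_ond, plajo=gro, roga/, roga/bi=sogi}


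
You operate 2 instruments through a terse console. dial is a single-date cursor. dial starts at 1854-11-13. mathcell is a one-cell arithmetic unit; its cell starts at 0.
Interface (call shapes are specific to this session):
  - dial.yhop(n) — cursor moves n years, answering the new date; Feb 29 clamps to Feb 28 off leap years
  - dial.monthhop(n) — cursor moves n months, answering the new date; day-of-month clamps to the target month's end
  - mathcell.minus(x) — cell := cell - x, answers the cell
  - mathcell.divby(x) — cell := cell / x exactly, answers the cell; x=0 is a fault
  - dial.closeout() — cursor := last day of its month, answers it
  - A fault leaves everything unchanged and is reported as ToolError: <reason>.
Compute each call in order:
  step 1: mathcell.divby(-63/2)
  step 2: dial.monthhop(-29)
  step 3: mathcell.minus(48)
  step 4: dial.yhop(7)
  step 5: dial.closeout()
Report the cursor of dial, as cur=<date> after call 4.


-- divby(x='-63/2') : 0
-- monthhop(n='-29') : 1852-06-13
-- minus(x='48') : -48
-- yhop(n='7') : 1859-06-13
-- closeout() : 1859-06-30

Answer: cur=1859-06-13


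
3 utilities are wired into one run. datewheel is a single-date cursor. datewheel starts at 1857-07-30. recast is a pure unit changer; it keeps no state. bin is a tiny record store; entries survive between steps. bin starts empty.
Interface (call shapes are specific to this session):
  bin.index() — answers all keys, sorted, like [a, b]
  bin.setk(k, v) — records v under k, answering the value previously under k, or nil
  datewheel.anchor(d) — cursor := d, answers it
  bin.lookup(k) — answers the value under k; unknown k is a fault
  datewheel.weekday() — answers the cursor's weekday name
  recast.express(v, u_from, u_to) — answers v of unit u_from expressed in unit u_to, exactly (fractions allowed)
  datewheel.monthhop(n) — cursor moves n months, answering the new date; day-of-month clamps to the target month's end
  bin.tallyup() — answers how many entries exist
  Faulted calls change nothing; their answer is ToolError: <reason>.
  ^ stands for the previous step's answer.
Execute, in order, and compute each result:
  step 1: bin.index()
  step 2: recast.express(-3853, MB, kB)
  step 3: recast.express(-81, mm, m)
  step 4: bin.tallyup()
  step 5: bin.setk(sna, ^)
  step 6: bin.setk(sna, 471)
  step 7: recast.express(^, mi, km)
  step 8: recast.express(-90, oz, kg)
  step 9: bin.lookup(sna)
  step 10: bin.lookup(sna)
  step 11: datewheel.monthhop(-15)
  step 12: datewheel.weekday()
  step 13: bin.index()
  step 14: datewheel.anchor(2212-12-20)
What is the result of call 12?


Answer: Wednesday

Derivation:
I run bin.index, giving [].
I try recast.express on -3853, MB, kB, → -3853000.
Invoking recast.express on -81, mm, m, and see -81/1000.
Now I run bin.tallyup(), giving 0.
Invoking bin.setk on sna, ^, giving nil.
I use bin.setk on sna, 471, yielding 0.
Next I call recast.express on ^, mi, km, yielding 0.
I call recast.express on -90, oz, kg, and observe -408233133/160000000.
Invoking bin.lookup on sna, and see 471.
I use bin.lookup on sna, and get 471.
Now I run datewheel.monthhop on -15: 1856-04-30.
I use datewheel.weekday(), — result: Wednesday.
I invoke bin.index(), yielding [sna].
I run datewheel.anchor on 2212-12-20: 2212-12-20.


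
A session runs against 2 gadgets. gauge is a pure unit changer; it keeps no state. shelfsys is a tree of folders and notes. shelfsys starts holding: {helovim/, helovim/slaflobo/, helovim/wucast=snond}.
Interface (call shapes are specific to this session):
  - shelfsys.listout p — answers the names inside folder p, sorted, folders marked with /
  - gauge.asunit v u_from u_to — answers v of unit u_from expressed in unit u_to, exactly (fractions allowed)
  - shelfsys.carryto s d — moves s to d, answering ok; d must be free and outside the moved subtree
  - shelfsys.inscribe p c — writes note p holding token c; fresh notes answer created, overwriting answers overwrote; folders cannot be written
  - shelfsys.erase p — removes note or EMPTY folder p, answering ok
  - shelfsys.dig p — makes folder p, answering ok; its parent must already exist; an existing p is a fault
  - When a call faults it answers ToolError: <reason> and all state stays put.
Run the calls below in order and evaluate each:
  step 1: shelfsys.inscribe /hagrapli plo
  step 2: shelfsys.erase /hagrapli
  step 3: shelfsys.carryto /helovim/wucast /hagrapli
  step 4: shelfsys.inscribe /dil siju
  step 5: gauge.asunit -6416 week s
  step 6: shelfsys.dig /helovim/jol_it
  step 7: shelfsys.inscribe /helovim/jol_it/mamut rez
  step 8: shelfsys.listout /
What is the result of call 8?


>> inscribe(p: /hagrapli, c: plo)
<< created
>> erase(p: /hagrapli)
<< ok
>> carryto(s: /helovim/wucast, d: /hagrapli)
<< ok
>> inscribe(p: /dil, c: siju)
<< created
>> asunit(v: -6416, u_from: week, u_to: s)
<< -3880396800
>> dig(p: /helovim/jol_it)
<< ok
>> inscribe(p: /helovim/jol_it/mamut, c: rez)
<< created
>> listout(p: /)
<< [dil, hagrapli, helovim/]

Answer: [dil, hagrapli, helovim/]
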